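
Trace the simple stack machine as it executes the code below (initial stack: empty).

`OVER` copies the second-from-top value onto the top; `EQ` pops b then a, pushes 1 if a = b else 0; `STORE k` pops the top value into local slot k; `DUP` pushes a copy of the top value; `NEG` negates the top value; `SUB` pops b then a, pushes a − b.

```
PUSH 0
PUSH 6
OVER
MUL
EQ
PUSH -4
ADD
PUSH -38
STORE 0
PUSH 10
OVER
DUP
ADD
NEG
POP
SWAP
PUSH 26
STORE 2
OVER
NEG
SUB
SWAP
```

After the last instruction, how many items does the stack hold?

PUSH 0   → [0]
PUSH 6   → [0, 6]
OVER     → [0, 6, 0]
MUL      → [0, 0]
EQ       → [1]
PUSH -4  → [1, -4]
ADD      → [-3]
PUSH -38 → [-3, -38]
STORE 0  → [-3]
PUSH 10  → [-3, 10]
OVER     → [-3, 10, -3]
DUP      → [-3, 10, -3, -3]
ADD      → [-3, 10, -6]
NEG      → [-3, 10, 6]
POP      → [-3, 10]
SWAP     → [10, -3]
PUSH 26  → [10, -3, 26]
STORE 2  → [10, -3]
OVER     → [10, -3, 10]
NEG      → [10, -3, -10]
SUB      → [10, 7]
SWAP     → [7, 10]

2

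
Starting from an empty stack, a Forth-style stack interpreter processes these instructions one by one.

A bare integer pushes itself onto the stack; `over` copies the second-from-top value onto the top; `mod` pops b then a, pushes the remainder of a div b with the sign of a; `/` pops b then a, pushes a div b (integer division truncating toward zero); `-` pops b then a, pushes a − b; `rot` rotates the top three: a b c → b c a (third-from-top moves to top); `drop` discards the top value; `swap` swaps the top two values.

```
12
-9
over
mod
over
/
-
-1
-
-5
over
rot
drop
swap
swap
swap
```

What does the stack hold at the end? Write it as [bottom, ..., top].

12   : [12]
-9   : [12, -9]
over : [12, -9, 12]
mod  : [12, -9]
over : [12, -9, 12]
/    : [12, 0]
-    : [12]
-1   : [12, -1]
-    : [13]
-5   : [13, -5]
over : [13, -5, 13]
rot  : [-5, 13, 13]
drop : [-5, 13]
swap : [13, -5]
swap : [-5, 13]
swap : [13, -5]

[13, -5]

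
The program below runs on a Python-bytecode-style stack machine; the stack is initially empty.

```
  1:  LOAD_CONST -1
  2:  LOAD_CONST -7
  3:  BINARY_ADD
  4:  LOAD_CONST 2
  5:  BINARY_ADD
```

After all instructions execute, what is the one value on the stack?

-6

LOAD_CONST -1 : -1
LOAD_CONST -7 : -1 -7
BINARY_ADD    : -8
LOAD_CONST 2  : -8 2
BINARY_ADD    : -6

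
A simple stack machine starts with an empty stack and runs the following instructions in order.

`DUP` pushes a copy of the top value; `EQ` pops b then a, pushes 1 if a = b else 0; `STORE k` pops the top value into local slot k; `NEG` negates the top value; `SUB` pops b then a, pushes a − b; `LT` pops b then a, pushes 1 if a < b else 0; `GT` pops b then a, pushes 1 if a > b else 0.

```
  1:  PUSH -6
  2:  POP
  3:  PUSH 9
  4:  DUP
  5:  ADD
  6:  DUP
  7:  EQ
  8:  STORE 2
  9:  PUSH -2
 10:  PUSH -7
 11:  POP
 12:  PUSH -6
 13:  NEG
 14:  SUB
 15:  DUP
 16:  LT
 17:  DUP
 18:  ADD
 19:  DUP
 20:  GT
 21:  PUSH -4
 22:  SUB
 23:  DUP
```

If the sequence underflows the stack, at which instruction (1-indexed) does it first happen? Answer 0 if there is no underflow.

PUSH -6 -> [-6]
POP     -> []
PUSH 9  -> [9]
DUP     -> [9, 9]
ADD     -> [18]
DUP     -> [18, 18]
EQ      -> [1]
STORE 2 -> []
PUSH -2 -> [-2]
PUSH -7 -> [-2, -7]
POP     -> [-2]
PUSH -6 -> [-2, -6]
NEG     -> [-2, 6]
SUB     -> [-8]
DUP     -> [-8, -8]
LT      -> [0]
DUP     -> [0, 0]
ADD     -> [0]
DUP     -> [0, 0]
GT      -> [0]
PUSH -4 -> [0, -4]
SUB     -> [4]
DUP     -> [4, 4]

0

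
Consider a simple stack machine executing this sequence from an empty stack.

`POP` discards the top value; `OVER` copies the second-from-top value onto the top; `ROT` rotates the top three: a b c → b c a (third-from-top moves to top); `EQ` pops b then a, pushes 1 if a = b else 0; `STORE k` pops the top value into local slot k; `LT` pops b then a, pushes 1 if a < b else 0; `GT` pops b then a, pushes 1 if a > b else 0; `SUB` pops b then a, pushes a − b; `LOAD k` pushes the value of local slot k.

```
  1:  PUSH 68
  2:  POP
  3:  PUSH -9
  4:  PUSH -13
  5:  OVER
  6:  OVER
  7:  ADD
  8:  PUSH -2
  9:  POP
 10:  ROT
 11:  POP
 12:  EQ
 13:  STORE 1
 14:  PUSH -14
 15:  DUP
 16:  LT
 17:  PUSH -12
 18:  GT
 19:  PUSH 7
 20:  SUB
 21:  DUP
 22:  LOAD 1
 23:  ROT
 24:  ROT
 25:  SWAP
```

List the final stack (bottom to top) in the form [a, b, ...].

[0, -6, -6]

PUSH 68  → 68
POP      → (empty)
PUSH -9  → -9
PUSH -13 → -9 -13
OVER     → -9 -13 -9
OVER     → -9 -13 -9 -13
ADD      → -9 -13 -22
PUSH -2  → -9 -13 -22 -2
POP      → -9 -13 -22
ROT      → -13 -22 -9
POP      → -13 -22
EQ       → 0
STORE 1  → (empty)
PUSH -14 → -14
DUP      → -14 -14
LT       → 0
PUSH -12 → 0 -12
GT       → 1
PUSH 7   → 1 7
SUB      → -6
DUP      → -6 -6
LOAD 1   → -6 -6 0
ROT      → -6 0 -6
ROT      → 0 -6 -6
SWAP     → 0 -6 -6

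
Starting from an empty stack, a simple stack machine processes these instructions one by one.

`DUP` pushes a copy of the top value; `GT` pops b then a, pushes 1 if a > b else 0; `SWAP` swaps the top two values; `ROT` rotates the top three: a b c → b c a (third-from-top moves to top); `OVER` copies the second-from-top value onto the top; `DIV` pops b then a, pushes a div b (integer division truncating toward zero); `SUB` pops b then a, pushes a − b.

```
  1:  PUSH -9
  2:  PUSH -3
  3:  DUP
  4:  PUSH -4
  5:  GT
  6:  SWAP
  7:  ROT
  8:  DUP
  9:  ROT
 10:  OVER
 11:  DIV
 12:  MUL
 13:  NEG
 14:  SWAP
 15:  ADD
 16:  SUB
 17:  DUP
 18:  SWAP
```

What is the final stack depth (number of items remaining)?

PUSH -9  -9
PUSH -3  -9 -3
DUP      -9 -3 -3
PUSH -4  -9 -3 -3 -4
GT       -9 -3 1
SWAP     -9 1 -3
ROT      1 -3 -9
DUP      1 -3 -9 -9
ROT      1 -9 -9 -3
OVER     1 -9 -9 -3 -9
DIV      1 -9 -9 0
MUL      1 -9 0
NEG      1 -9 0
SWAP     1 0 -9
ADD      1 -9
SUB      10
DUP      10 10
SWAP     10 10

2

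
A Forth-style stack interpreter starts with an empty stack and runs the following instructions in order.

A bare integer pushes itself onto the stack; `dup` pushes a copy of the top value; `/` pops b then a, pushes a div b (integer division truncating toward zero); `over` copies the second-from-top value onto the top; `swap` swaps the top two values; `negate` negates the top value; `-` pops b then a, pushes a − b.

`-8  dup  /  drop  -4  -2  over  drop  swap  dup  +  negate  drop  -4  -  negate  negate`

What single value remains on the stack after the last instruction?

-8     -> -8
dup    -> -8 -8
/      -> 1
drop   -> (empty)
-4     -> -4
-2     -> -4 -2
over   -> -4 -2 -4
drop   -> -4 -2
swap   -> -2 -4
dup    -> -2 -4 -4
+      -> -2 -8
negate -> -2 8
drop   -> -2
-4     -> -2 -4
-      -> 2
negate -> -2
negate -> 2

2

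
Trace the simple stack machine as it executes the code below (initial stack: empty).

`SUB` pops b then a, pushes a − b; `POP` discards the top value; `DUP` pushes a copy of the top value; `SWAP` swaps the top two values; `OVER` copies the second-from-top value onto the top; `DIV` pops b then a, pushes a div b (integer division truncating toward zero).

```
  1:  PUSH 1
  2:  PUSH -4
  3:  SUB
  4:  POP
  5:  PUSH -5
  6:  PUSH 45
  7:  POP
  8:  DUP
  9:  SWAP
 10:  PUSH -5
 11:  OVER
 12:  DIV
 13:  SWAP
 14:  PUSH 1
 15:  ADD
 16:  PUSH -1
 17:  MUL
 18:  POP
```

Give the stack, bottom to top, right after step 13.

PUSH 1   [1]
PUSH -4  [1, -4]
SUB      [5]
POP      []
PUSH -5  [-5]
PUSH 45  [-5, 45]
POP      [-5]
DUP      [-5, -5]
SWAP     [-5, -5]
PUSH -5  [-5, -5, -5]
OVER     [-5, -5, -5, -5]
DIV      [-5, -5, 1]
SWAP     [-5, 1, -5]

[-5, 1, -5]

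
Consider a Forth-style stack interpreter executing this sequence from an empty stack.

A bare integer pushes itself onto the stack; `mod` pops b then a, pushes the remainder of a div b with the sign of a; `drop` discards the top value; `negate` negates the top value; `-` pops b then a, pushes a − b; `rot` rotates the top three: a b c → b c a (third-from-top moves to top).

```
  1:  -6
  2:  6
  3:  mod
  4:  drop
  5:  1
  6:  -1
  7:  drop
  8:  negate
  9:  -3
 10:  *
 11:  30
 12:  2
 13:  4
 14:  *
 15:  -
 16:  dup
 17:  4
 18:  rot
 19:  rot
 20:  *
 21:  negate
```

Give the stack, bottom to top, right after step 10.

-6     -> -6
6      -> -6 6
mod    -> 0
drop   -> (empty)
1      -> 1
-1     -> 1 -1
drop   -> 1
negate -> -1
-3     -> -1 -3
*      -> 3

[3]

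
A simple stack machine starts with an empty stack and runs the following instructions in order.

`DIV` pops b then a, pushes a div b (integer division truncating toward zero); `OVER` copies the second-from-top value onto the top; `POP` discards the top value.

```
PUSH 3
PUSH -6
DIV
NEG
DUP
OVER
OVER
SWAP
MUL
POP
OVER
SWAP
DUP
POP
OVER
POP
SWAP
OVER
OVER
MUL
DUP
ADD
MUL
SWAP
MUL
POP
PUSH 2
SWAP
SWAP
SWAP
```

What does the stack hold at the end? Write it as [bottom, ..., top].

[2, 0]

PUSH 3   3
PUSH -6  3 -6
DIV      0
NEG      0
DUP      0 0
OVER     0 0 0
OVER     0 0 0 0
SWAP     0 0 0 0
MUL      0 0 0
POP      0 0
OVER     0 0 0
SWAP     0 0 0
DUP      0 0 0 0
POP      0 0 0
OVER     0 0 0 0
POP      0 0 0
SWAP     0 0 0
OVER     0 0 0 0
OVER     0 0 0 0 0
MUL      0 0 0 0
DUP      0 0 0 0 0
ADD      0 0 0 0
MUL      0 0 0
SWAP     0 0 0
MUL      0 0
POP      0
PUSH 2   0 2
SWAP     2 0
SWAP     0 2
SWAP     2 0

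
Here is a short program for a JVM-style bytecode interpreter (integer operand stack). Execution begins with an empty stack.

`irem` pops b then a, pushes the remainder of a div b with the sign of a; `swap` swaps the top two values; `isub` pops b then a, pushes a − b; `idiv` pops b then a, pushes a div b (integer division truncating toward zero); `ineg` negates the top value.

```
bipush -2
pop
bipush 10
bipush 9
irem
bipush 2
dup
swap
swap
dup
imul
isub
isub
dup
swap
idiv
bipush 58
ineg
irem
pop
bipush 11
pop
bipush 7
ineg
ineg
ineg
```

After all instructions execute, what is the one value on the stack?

-7

bipush -2  [-2]
pop        []
bipush 10  [10]
bipush 9   [10, 9]
irem       [1]
bipush 2   [1, 2]
dup        [1, 2, 2]
swap       [1, 2, 2]
swap       [1, 2, 2]
dup        [1, 2, 2, 2]
imul       [1, 2, 4]
isub       [1, -2]
isub       [3]
dup        [3, 3]
swap       [3, 3]
idiv       [1]
bipush 58  [1, 58]
ineg       [1, -58]
irem       [1]
pop        []
bipush 11  [11]
pop        []
bipush 7   [7]
ineg       [-7]
ineg       [7]
ineg       [-7]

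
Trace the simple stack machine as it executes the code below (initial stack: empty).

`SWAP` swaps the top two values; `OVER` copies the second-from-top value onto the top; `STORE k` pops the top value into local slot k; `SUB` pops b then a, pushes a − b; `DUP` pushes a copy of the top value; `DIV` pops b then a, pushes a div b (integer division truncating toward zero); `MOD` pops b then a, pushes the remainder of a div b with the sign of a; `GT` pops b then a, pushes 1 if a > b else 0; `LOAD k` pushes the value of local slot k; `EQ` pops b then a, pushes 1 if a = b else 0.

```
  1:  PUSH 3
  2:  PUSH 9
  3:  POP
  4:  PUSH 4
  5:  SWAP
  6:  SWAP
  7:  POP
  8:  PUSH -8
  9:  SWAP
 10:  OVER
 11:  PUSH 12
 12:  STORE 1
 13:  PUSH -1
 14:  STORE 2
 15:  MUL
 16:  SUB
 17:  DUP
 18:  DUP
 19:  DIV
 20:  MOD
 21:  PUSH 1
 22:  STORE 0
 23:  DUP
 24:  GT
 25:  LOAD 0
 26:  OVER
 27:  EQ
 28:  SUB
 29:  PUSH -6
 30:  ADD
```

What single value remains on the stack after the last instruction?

-6

PUSH 3  -> 3
PUSH 9  -> 3 9
POP     -> 3
PUSH 4  -> 3 4
SWAP    -> 4 3
SWAP    -> 3 4
POP     -> 3
PUSH -8 -> 3 -8
SWAP    -> -8 3
OVER    -> -8 3 -8
PUSH 12 -> -8 3 -8 12
STORE 1 -> -8 3 -8
PUSH -1 -> -8 3 -8 -1
STORE 2 -> -8 3 -8
MUL     -> -8 -24
SUB     -> 16
DUP     -> 16 16
DUP     -> 16 16 16
DIV     -> 16 1
MOD     -> 0
PUSH 1  -> 0 1
STORE 0 -> 0
DUP     -> 0 0
GT      -> 0
LOAD 0  -> 0 1
OVER    -> 0 1 0
EQ      -> 0 0
SUB     -> 0
PUSH -6 -> 0 -6
ADD     -> -6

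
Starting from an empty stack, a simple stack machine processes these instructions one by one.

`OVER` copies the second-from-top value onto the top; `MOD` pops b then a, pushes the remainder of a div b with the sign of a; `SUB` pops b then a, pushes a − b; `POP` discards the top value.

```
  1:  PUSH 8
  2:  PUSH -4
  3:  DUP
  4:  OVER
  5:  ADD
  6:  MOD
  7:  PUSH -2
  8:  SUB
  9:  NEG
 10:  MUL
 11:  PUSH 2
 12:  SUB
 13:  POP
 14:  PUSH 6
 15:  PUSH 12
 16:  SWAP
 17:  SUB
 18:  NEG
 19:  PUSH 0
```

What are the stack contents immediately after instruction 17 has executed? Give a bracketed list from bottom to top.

[6]

PUSH 8  → [8]
PUSH -4 → [8, -4]
DUP     → [8, -4, -4]
OVER    → [8, -4, -4, -4]
ADD     → [8, -4, -8]
MOD     → [8, -4]
PUSH -2 → [8, -4, -2]
SUB     → [8, -2]
NEG     → [8, 2]
MUL     → [16]
PUSH 2  → [16, 2]
SUB     → [14]
POP     → []
PUSH 6  → [6]
PUSH 12 → [6, 12]
SWAP    → [12, 6]
SUB     → [6]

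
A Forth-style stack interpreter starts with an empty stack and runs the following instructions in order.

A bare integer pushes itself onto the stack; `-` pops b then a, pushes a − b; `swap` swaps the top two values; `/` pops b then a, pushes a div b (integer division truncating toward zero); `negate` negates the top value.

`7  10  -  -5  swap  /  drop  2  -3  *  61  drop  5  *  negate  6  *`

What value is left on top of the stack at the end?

7      -> 7
10     -> 7 10
-      -> -3
-5     -> -3 -5
swap   -> -5 -3
/      -> 1
drop   -> (empty)
2      -> 2
-3     -> 2 -3
*      -> -6
61     -> -6 61
drop   -> -6
5      -> -6 5
*      -> -30
negate -> 30
6      -> 30 6
*      -> 180

180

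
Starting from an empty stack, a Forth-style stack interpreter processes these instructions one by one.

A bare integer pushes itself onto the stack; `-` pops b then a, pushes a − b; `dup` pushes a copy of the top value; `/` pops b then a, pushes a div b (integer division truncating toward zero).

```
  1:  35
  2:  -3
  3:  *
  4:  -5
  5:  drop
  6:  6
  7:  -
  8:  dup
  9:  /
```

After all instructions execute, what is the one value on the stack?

1

35    [35]
-3    [35, -3]
*     [-105]
-5    [-105, -5]
drop  [-105]
6     [-105, 6]
-     [-111]
dup   [-111, -111]
/     [1]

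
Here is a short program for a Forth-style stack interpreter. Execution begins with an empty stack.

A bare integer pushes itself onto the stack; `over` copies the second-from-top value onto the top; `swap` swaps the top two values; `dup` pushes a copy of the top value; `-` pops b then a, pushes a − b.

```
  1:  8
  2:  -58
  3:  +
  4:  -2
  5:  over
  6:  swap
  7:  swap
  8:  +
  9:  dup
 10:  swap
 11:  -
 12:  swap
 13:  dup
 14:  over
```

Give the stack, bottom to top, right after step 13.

8    → 8
-58  → 8 -58
+    → -50
-2   → -50 -2
over → -50 -2 -50
swap → -50 -50 -2
swap → -50 -2 -50
+    → -50 -52
dup  → -50 -52 -52
swap → -50 -52 -52
-    → -50 0
swap → 0 -50
dup  → 0 -50 -50

[0, -50, -50]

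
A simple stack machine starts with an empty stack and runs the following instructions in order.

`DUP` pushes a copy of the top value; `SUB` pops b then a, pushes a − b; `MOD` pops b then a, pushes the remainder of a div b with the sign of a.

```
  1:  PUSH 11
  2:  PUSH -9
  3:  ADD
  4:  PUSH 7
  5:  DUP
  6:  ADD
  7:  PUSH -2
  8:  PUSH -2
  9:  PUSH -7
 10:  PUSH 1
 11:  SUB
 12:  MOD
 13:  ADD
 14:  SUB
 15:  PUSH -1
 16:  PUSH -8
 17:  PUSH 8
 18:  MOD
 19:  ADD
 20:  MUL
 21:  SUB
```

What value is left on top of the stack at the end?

20

PUSH 11  [11]
PUSH -9  [11, -9]
ADD      [2]
PUSH 7   [2, 7]
DUP      [2, 7, 7]
ADD      [2, 14]
PUSH -2  [2, 14, -2]
PUSH -2  [2, 14, -2, -2]
PUSH -7  [2, 14, -2, -2, -7]
PUSH 1   [2, 14, -2, -2, -7, 1]
SUB      [2, 14, -2, -2, -8]
MOD      [2, 14, -2, -2]
ADD      [2, 14, -4]
SUB      [2, 18]
PUSH -1  [2, 18, -1]
PUSH -8  [2, 18, -1, -8]
PUSH 8   [2, 18, -1, -8, 8]
MOD      [2, 18, -1, 0]
ADD      [2, 18, -1]
MUL      [2, -18]
SUB      [20]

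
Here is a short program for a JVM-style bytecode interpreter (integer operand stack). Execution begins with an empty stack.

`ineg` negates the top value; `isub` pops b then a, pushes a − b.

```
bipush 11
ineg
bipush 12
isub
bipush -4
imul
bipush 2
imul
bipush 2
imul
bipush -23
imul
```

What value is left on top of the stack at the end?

bipush 11  : 11
ineg       : -11
bipush 12  : -11 12
isub       : -23
bipush -4  : -23 -4
imul       : 92
bipush 2   : 92 2
imul       : 184
bipush 2   : 184 2
imul       : 368
bipush -23 : 368 -23
imul       : -8464

-8464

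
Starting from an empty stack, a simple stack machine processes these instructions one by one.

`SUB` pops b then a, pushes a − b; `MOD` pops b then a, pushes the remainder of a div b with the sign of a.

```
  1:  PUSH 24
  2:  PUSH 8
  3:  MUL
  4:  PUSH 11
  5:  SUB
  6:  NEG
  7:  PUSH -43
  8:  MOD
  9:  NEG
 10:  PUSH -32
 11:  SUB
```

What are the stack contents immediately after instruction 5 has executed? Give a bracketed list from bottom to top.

PUSH 24 : 24
PUSH 8  : 24 8
MUL     : 192
PUSH 11 : 192 11
SUB     : 181

[181]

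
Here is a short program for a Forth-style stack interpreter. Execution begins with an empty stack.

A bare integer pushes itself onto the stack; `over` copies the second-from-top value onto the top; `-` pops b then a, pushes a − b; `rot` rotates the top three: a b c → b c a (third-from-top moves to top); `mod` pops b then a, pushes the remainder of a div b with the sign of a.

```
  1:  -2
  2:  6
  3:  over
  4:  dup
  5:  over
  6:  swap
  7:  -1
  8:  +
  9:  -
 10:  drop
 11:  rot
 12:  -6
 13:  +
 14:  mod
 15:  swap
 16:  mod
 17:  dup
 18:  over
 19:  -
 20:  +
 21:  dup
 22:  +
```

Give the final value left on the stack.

-2    -2
6     -2 6
over  -2 6 -2
dup   -2 6 -2 -2
over  -2 6 -2 -2 -2
swap  -2 6 -2 -2 -2
-1    -2 6 -2 -2 -2 -1
+     -2 6 -2 -2 -3
-     -2 6 -2 1
drop  -2 6 -2
rot   6 -2 -2
-6    6 -2 -2 -6
+     6 -2 -8
mod   6 -2
swap  -2 6
mod   -2
dup   -2 -2
over  -2 -2 -2
-     -2 0
+     -2
dup   -2 -2
+     -4

-4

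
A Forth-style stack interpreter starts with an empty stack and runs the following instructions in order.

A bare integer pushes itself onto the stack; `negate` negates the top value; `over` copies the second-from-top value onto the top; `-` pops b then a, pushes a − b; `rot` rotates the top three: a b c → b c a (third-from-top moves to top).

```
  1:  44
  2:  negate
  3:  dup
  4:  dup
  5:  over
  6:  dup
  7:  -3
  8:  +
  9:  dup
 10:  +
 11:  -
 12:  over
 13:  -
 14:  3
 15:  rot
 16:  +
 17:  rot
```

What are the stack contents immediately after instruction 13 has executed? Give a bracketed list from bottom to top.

44     : 44
negate : -44
dup    : -44 -44
dup    : -44 -44 -44
over   : -44 -44 -44 -44
dup    : -44 -44 -44 -44 -44
-3     : -44 -44 -44 -44 -44 -3
+      : -44 -44 -44 -44 -47
dup    : -44 -44 -44 -44 -47 -47
+      : -44 -44 -44 -44 -94
-      : -44 -44 -44 50
over   : -44 -44 -44 50 -44
-      : -44 -44 -44 94

[-44, -44, -44, 94]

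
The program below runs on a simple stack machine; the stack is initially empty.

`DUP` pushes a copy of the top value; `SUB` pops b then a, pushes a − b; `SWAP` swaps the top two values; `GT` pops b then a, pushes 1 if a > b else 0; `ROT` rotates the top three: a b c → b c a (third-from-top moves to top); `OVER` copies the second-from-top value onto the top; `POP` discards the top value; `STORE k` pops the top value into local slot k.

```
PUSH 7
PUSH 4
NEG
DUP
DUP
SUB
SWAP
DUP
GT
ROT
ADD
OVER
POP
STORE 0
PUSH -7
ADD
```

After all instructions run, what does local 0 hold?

PUSH 7  : [7]
PUSH 4  : [7, 4]
NEG     : [7, -4]
DUP     : [7, -4, -4]
DUP     : [7, -4, -4, -4]
SUB     : [7, -4, 0]
SWAP    : [7, 0, -4]
DUP     : [7, 0, -4, -4]
GT      : [7, 0, 0]
ROT     : [0, 0, 7]
ADD     : [0, 7]
OVER    : [0, 7, 0]
POP     : [0, 7]
STORE 0 : [0]
PUSH -7 : [0, -7]
ADD     : [-7]

7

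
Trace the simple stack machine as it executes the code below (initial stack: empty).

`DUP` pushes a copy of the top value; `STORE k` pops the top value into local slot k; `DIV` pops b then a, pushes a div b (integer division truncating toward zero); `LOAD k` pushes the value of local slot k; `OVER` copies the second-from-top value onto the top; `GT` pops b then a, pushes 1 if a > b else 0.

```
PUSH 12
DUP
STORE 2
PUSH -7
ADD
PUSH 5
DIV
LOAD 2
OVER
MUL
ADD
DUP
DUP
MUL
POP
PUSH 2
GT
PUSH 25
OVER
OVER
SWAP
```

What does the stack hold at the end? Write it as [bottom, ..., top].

PUSH 12 -> [12]
DUP     -> [12, 12]
STORE 2 -> [12]
PUSH -7 -> [12, -7]
ADD     -> [5]
PUSH 5  -> [5, 5]
DIV     -> [1]
LOAD 2  -> [1, 12]
OVER    -> [1, 12, 1]
MUL     -> [1, 12]
ADD     -> [13]
DUP     -> [13, 13]
DUP     -> [13, 13, 13]
MUL     -> [13, 169]
POP     -> [13]
PUSH 2  -> [13, 2]
GT      -> [1]
PUSH 25 -> [1, 25]
OVER    -> [1, 25, 1]
OVER    -> [1, 25, 1, 25]
SWAP    -> [1, 25, 25, 1]

[1, 25, 25, 1]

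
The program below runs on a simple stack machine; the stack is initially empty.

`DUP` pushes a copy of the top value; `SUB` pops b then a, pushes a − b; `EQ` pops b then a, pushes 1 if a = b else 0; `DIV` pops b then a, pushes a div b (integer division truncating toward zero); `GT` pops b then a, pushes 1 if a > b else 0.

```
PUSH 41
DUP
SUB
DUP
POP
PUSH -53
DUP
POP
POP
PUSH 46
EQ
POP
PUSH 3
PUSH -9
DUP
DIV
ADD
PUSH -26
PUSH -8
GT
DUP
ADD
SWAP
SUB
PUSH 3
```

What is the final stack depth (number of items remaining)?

2

PUSH 41   41
DUP       41 41
SUB       0
DUP       0 0
POP       0
PUSH -53  0 -53
DUP       0 -53 -53
POP       0 -53
POP       0
PUSH 46   0 46
EQ        0
POP       (empty)
PUSH 3    3
PUSH -9   3 -9
DUP       3 -9 -9
DIV       3 1
ADD       4
PUSH -26  4 -26
PUSH -8   4 -26 -8
GT        4 0
DUP       4 0 0
ADD       4 0
SWAP      0 4
SUB       -4
PUSH 3    -4 3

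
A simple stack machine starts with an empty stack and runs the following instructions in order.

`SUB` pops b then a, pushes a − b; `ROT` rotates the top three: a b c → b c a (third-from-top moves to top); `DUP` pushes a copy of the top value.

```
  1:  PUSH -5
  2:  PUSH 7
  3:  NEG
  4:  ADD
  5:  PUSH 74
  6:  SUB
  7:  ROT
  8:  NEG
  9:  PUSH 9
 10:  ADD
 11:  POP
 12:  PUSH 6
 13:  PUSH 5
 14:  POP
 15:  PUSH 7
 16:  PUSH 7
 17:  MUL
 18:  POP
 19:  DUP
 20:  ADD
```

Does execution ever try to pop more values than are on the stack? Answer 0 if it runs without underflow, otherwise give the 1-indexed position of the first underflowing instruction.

PUSH -5  [-5]
PUSH 7   [-5, 7]
NEG      [-5, -7]
ADD      [-12]
PUSH 74  [-12, 74]
SUB      [-86]
ROT  — needs 3 operands, stack has 1 → underflow

7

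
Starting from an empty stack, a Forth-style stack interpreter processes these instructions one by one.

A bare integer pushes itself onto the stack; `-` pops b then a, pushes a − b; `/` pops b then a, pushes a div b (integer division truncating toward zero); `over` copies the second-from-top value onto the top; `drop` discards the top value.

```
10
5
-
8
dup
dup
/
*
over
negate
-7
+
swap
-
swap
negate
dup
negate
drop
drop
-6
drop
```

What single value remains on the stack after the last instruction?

-20

10     : 10
5      : 10 5
-      : 5
8      : 5 8
dup    : 5 8 8
dup    : 5 8 8 8
/      : 5 8 1
*      : 5 8
over   : 5 8 5
negate : 5 8 -5
-7     : 5 8 -5 -7
+      : 5 8 -12
swap   : 5 -12 8
-      : 5 -20
swap   : -20 5
negate : -20 -5
dup    : -20 -5 -5
negate : -20 -5 5
drop   : -20 -5
drop   : -20
-6     : -20 -6
drop   : -20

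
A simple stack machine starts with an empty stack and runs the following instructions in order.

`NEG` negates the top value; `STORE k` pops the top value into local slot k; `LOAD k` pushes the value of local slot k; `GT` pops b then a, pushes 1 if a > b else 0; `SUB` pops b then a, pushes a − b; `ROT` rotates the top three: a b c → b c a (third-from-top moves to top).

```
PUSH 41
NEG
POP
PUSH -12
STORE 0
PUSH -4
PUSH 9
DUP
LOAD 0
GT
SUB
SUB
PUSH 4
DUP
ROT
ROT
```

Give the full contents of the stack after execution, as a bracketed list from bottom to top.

[4, -12, 4]

PUSH 41  → 41
NEG      → -41
POP      → (empty)
PUSH -12 → -12
STORE 0  → (empty)
PUSH -4  → -4
PUSH 9   → -4 9
DUP      → -4 9 9
LOAD 0   → -4 9 9 -12
GT       → -4 9 1
SUB      → -4 8
SUB      → -12
PUSH 4   → -12 4
DUP      → -12 4 4
ROT      → 4 4 -12
ROT      → 4 -12 4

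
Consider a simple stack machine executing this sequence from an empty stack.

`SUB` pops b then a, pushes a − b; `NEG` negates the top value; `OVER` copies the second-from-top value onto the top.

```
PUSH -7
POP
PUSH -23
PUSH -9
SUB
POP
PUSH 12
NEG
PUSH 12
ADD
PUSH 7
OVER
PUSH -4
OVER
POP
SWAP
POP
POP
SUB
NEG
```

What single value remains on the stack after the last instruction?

PUSH -7  → -7
POP      → (empty)
PUSH -23 → -23
PUSH -9  → -23 -9
SUB      → -14
POP      → (empty)
PUSH 12  → 12
NEG      → -12
PUSH 12  → -12 12
ADD      → 0
PUSH 7   → 0 7
OVER     → 0 7 0
PUSH -4  → 0 7 0 -4
OVER     → 0 7 0 -4 0
POP      → 0 7 0 -4
SWAP     → 0 7 -4 0
POP      → 0 7 -4
POP      → 0 7
SUB      → -7
NEG      → 7

7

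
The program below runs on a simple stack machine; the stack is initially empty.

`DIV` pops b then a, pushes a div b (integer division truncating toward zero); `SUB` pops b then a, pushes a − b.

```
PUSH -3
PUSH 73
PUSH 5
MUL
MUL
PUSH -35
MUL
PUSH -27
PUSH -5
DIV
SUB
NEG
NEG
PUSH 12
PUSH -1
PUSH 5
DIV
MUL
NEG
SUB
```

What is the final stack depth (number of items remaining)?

1

PUSH -3  -> -3
PUSH 73  -> -3 73
PUSH 5   -> -3 73 5
MUL      -> -3 365
MUL      -> -1095
PUSH -35 -> -1095 -35
MUL      -> 38325
PUSH -27 -> 38325 -27
PUSH -5  -> 38325 -27 -5
DIV      -> 38325 5
SUB      -> 38320
NEG      -> -38320
NEG      -> 38320
PUSH 12  -> 38320 12
PUSH -1  -> 38320 12 -1
PUSH 5   -> 38320 12 -1 5
DIV      -> 38320 12 0
MUL      -> 38320 0
NEG      -> 38320 0
SUB      -> 38320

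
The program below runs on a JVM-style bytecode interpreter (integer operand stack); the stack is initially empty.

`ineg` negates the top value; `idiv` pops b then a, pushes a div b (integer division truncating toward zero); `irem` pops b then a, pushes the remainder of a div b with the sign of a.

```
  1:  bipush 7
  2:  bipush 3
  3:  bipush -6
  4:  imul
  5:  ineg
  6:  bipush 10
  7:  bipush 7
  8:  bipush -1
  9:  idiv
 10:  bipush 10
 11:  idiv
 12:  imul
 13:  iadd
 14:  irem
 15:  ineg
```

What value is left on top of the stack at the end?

bipush 7  : [7]
bipush 3  : [7, 3]
bipush -6 : [7, 3, -6]
imul      : [7, -18]
ineg      : [7, 18]
bipush 10 : [7, 18, 10]
bipush 7  : [7, 18, 10, 7]
bipush -1 : [7, 18, 10, 7, -1]
idiv      : [7, 18, 10, -7]
bipush 10 : [7, 18, 10, -7, 10]
idiv      : [7, 18, 10, 0]
imul      : [7, 18, 0]
iadd      : [7, 18]
irem      : [7]
ineg      : [-7]

-7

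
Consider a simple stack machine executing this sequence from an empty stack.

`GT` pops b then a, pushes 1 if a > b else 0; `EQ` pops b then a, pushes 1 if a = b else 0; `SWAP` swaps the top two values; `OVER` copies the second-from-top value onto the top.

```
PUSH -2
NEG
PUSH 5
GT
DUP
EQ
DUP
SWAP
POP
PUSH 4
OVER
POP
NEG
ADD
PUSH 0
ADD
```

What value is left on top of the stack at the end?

PUSH -2 -> -2
NEG     -> 2
PUSH 5  -> 2 5
GT      -> 0
DUP     -> 0 0
EQ      -> 1
DUP     -> 1 1
SWAP    -> 1 1
POP     -> 1
PUSH 4  -> 1 4
OVER    -> 1 4 1
POP     -> 1 4
NEG     -> 1 -4
ADD     -> -3
PUSH 0  -> -3 0
ADD     -> -3

-3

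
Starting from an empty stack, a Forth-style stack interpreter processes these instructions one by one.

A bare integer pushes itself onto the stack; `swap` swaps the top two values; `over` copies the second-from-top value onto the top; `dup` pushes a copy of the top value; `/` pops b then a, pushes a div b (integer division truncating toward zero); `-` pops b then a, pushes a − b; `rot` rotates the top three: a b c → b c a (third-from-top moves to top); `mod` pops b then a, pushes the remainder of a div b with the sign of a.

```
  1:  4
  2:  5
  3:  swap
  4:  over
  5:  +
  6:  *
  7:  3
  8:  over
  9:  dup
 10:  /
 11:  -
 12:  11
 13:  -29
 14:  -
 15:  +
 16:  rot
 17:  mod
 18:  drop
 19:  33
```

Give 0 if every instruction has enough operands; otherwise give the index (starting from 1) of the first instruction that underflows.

4    : [4]
5    : [4, 5]
swap : [5, 4]
over : [5, 4, 5]
+    : [5, 9]
*    : [45]
3    : [45, 3]
over : [45, 3, 45]
dup  : [45, 3, 45, 45]
/    : [45, 3, 1]
-    : [45, 2]
11   : [45, 2, 11]
-29  : [45, 2, 11, -29]
-    : [45, 2, 40]
+    : [45, 42]
rot  — needs 3 operands, stack has 2 → underflow

16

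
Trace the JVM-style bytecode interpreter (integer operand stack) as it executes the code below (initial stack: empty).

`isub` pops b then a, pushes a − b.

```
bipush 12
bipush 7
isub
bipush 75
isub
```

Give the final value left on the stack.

bipush 12 -> [12]
bipush 7  -> [12, 7]
isub      -> [5]
bipush 75 -> [5, 75]
isub      -> [-70]

-70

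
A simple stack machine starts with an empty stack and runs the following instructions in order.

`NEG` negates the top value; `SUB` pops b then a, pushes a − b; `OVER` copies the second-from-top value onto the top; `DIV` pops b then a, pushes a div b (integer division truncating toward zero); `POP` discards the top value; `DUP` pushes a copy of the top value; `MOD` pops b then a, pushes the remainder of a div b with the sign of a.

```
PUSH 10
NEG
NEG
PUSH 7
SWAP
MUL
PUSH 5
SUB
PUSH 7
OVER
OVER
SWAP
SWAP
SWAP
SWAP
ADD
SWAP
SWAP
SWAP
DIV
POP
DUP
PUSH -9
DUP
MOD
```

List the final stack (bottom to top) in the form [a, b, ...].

PUSH 10 → [10]
NEG     → [-10]
NEG     → [10]
PUSH 7  → [10, 7]
SWAP    → [7, 10]
MUL     → [70]
PUSH 5  → [70, 5]
SUB     → [65]
PUSH 7  → [65, 7]
OVER    → [65, 7, 65]
OVER    → [65, 7, 65, 7]
SWAP    → [65, 7, 7, 65]
SWAP    → [65, 7, 65, 7]
SWAP    → [65, 7, 7, 65]
SWAP    → [65, 7, 65, 7]
ADD     → [65, 7, 72]
SWAP    → [65, 72, 7]
SWAP    → [65, 7, 72]
SWAP    → [65, 72, 7]
DIV     → [65, 10]
POP     → [65]
DUP     → [65, 65]
PUSH -9 → [65, 65, -9]
DUP     → [65, 65, -9, -9]
MOD     → [65, 65, 0]

[65, 65, 0]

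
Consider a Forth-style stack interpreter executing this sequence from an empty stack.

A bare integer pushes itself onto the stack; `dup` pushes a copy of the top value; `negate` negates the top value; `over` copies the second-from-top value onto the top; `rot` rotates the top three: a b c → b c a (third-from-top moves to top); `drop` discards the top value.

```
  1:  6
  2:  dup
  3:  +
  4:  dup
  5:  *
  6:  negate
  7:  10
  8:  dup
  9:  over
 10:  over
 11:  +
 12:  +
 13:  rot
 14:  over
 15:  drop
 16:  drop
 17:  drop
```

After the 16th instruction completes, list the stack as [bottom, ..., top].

6       [6]
dup     [6, 6]
+       [12]
dup     [12, 12]
*       [144]
negate  [-144]
10      [-144, 10]
dup     [-144, 10, 10]
over    [-144, 10, 10, 10]
over    [-144, 10, 10, 10, 10]
+       [-144, 10, 10, 20]
+       [-144, 10, 30]
rot     [10, 30, -144]
over    [10, 30, -144, 30]
drop    [10, 30, -144]
drop    [10, 30]

[10, 30]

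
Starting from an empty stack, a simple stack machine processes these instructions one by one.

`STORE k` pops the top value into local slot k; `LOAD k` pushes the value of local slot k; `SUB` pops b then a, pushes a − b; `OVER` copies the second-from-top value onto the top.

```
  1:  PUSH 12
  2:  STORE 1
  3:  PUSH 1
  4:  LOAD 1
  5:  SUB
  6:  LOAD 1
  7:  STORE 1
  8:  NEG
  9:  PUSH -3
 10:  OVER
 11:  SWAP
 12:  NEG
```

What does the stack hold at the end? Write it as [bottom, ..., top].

[11, 11, 3]

PUSH 12 : [12]
STORE 1 : []
PUSH 1  : [1]
LOAD 1  : [1, 12]
SUB     : [-11]
LOAD 1  : [-11, 12]
STORE 1 : [-11]
NEG     : [11]
PUSH -3 : [11, -3]
OVER    : [11, -3, 11]
SWAP    : [11, 11, -3]
NEG     : [11, 11, 3]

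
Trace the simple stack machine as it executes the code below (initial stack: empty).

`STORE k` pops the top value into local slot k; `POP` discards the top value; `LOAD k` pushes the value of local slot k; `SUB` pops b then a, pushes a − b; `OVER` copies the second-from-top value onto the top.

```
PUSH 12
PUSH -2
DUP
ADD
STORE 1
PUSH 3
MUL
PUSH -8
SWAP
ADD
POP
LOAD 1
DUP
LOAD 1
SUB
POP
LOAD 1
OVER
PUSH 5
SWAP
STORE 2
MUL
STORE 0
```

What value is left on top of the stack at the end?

PUSH 12  [12]
PUSH -2  [12, -2]
DUP      [12, -2, -2]
ADD      [12, -4]
STORE 1  [12]
PUSH 3   [12, 3]
MUL      [36]
PUSH -8  [36, -8]
SWAP     [-8, 36]
ADD      [28]
POP      []
LOAD 1   [-4]
DUP      [-4, -4]
LOAD 1   [-4, -4, -4]
SUB      [-4, 0]
POP      [-4]
LOAD 1   [-4, -4]
OVER     [-4, -4, -4]
PUSH 5   [-4, -4, -4, 5]
SWAP     [-4, -4, 5, -4]
STORE 2  [-4, -4, 5]
MUL      [-4, -20]
STORE 0  [-4]

-4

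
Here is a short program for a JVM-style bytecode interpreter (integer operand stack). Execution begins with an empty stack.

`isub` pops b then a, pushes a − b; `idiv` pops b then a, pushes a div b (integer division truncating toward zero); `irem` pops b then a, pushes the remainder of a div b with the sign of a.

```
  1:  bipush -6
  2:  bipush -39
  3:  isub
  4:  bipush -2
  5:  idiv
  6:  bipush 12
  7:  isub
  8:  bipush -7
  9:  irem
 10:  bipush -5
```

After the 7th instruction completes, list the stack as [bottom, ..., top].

[-28]

bipush -6  → [-6]
bipush -39 → [-6, -39]
isub       → [33]
bipush -2  → [33, -2]
idiv       → [-16]
bipush 12  → [-16, 12]
isub       → [-28]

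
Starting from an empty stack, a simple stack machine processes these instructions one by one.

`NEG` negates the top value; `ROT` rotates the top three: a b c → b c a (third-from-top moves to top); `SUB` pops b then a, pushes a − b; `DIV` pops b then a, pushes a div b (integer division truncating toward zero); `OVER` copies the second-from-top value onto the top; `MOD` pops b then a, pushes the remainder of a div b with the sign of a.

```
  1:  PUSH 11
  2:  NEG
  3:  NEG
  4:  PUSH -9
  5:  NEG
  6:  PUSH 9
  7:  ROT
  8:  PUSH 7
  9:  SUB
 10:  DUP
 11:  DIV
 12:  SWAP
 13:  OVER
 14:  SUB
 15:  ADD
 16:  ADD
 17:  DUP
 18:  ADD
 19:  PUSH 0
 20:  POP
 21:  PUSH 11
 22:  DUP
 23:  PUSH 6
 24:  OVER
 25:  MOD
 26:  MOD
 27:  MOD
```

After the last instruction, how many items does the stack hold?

PUSH 11 → 11
NEG     → -11
NEG     → 11
PUSH -9 → 11 -9
NEG     → 11 9
PUSH 9  → 11 9 9
ROT     → 9 9 11
PUSH 7  → 9 9 11 7
SUB     → 9 9 4
DUP     → 9 9 4 4
DIV     → 9 9 1
SWAP    → 9 1 9
OVER    → 9 1 9 1
SUB     → 9 1 8
ADD     → 9 9
ADD     → 18
DUP     → 18 18
ADD     → 36
PUSH 0  → 36 0
POP     → 36
PUSH 11 → 36 11
DUP     → 36 11 11
PUSH 6  → 36 11 11 6
OVER    → 36 11 11 6 11
MOD     → 36 11 11 6
MOD     → 36 11 5
MOD     → 36 1

2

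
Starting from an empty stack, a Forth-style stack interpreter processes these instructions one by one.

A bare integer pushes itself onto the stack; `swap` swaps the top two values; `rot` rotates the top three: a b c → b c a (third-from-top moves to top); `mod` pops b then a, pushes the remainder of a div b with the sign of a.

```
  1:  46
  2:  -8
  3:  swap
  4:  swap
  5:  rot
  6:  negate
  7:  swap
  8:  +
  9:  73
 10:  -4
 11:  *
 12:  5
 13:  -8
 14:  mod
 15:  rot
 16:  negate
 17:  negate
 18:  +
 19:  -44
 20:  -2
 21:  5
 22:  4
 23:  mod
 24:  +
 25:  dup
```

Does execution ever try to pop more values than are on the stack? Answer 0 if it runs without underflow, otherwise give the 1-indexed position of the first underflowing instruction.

46   → [46]
-8   → [46, -8]
swap → [-8, 46]
swap → [46, -8]
rot  — needs 3 operands, stack has 2 → underflow

5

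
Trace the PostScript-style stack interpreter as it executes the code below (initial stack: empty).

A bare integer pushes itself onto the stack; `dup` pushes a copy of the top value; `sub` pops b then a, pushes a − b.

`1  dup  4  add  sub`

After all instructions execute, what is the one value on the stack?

1    1
dup  1 1
4    1 1 4
add  1 5
sub  -4

-4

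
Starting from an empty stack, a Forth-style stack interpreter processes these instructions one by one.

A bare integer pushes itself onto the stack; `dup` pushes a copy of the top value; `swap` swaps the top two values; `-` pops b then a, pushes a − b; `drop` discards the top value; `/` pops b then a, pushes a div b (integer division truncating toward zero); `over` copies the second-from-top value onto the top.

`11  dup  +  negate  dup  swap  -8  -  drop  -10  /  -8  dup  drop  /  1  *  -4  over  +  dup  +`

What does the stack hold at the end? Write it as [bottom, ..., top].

[0, -8]

11      [11]
dup     [11, 11]
+       [22]
negate  [-22]
dup     [-22, -22]
swap    [-22, -22]
-8      [-22, -22, -8]
-       [-22, -14]
drop    [-22]
-10     [-22, -10]
/       [2]
-8      [2, -8]
dup     [2, -8, -8]
drop    [2, -8]
/       [0]
1       [0, 1]
*       [0]
-4      [0, -4]
over    [0, -4, 0]
+       [0, -4]
dup     [0, -4, -4]
+       [0, -8]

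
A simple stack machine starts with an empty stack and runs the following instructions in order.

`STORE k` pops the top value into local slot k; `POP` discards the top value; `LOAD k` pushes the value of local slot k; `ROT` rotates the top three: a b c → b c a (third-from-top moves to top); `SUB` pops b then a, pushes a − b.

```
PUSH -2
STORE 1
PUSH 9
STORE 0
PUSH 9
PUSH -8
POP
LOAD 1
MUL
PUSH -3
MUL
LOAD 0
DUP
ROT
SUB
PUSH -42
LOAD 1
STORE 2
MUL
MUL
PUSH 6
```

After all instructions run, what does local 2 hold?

PUSH -2  → [-2]
STORE 1  → []
PUSH 9   → [9]
STORE 0  → []
PUSH 9   → [9]
PUSH -8  → [9, -8]
POP      → [9]
LOAD 1   → [9, -2]
MUL      → [-18]
PUSH -3  → [-18, -3]
MUL      → [54]
LOAD 0   → [54, 9]
DUP      → [54, 9, 9]
ROT      → [9, 9, 54]
SUB      → [9, -45]
PUSH -42 → [9, -45, -42]
LOAD 1   → [9, -45, -42, -2]
STORE 2  → [9, -45, -42]
MUL      → [9, 1890]
MUL      → [17010]
PUSH 6   → [17010, 6]

-2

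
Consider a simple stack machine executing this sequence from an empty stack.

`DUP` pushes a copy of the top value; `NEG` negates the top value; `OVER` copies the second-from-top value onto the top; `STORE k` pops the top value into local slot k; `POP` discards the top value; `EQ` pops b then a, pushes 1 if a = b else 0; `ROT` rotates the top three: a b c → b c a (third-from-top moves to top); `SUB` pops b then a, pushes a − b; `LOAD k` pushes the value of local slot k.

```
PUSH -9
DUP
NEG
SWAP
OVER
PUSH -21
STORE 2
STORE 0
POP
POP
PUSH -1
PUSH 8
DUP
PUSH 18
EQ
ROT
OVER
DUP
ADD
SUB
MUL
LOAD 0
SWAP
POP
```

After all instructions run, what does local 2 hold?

PUSH -9  → [-9]
DUP      → [-9, -9]
NEG      → [-9, 9]
SWAP     → [9, -9]
OVER     → [9, -9, 9]
PUSH -21 → [9, -9, 9, -21]
STORE 2  → [9, -9, 9]
STORE 0  → [9, -9]
POP      → [9]
POP      → []
PUSH -1  → [-1]
PUSH 8   → [-1, 8]
DUP      → [-1, 8, 8]
PUSH 18  → [-1, 8, 8, 18]
EQ       → [-1, 8, 0]
ROT      → [8, 0, -1]
OVER     → [8, 0, -1, 0]
DUP      → [8, 0, -1, 0, 0]
ADD      → [8, 0, -1, 0]
SUB      → [8, 0, -1]
MUL      → [8, 0]
LOAD 0   → [8, 0, 9]
SWAP     → [8, 9, 0]
POP      → [8, 9]

-21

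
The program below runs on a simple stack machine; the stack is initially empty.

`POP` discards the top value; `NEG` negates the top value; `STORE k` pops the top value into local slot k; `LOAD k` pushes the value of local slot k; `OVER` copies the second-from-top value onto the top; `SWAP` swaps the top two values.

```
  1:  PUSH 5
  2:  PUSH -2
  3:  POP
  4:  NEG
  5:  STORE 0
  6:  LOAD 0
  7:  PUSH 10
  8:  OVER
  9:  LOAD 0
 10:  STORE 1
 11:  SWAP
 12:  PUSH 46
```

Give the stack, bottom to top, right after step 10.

PUSH 5  -> 5
PUSH -2 -> 5 -2
POP     -> 5
NEG     -> -5
STORE 0 -> (empty)
LOAD 0  -> -5
PUSH 10 -> -5 10
OVER    -> -5 10 -5
LOAD 0  -> -5 10 -5 -5
STORE 1 -> -5 10 -5

[-5, 10, -5]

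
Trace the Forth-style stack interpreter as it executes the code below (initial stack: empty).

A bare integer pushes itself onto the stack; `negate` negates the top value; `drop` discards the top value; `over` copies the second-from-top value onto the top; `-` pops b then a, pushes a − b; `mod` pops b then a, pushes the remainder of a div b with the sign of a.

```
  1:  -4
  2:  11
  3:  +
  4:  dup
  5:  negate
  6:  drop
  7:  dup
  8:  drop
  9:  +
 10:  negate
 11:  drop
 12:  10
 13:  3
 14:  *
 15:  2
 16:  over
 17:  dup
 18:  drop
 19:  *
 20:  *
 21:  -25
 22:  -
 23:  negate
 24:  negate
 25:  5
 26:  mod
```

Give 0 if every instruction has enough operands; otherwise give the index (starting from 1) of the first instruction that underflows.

9

-4     -> [-4]
11     -> [-4, 11]
+      -> [7]
dup    -> [7, 7]
negate -> [7, -7]
drop   -> [7]
dup    -> [7, 7]
drop   -> [7]
+  — needs 2 operands, stack has 1 → underflow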